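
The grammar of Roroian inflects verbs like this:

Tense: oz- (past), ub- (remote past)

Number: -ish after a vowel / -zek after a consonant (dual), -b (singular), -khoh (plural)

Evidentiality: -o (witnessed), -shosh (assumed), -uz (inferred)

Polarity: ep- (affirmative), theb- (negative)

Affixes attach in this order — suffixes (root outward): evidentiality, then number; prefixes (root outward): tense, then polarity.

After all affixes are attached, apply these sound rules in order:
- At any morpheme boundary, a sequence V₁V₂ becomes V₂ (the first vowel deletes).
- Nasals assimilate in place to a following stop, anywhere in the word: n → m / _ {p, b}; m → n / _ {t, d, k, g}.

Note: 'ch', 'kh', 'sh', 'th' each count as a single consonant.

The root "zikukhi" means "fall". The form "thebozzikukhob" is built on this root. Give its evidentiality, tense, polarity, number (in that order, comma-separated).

Segment: theb-oz-zikukhi-o-b.
evidentiality: -o → witnessed.
tense: oz- → past.
polarity: theb- → negative.
number: -b → singular.

witnessed, past, negative, singular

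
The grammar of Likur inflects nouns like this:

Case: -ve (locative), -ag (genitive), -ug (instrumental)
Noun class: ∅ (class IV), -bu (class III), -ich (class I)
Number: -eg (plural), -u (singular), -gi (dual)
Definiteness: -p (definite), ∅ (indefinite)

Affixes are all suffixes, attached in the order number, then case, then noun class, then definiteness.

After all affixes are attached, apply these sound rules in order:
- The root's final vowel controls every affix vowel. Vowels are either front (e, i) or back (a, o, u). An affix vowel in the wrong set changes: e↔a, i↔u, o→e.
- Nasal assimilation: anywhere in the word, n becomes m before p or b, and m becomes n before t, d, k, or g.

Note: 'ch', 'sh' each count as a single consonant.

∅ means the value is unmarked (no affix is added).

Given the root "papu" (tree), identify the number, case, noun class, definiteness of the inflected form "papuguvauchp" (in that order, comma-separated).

Segment: papu-gi-ve-ich-p.
number: -gi → dual.
case: -ve → locative.
noun class: -ich → class I.
definiteness: -p → definite.

dual, locative, class I, definite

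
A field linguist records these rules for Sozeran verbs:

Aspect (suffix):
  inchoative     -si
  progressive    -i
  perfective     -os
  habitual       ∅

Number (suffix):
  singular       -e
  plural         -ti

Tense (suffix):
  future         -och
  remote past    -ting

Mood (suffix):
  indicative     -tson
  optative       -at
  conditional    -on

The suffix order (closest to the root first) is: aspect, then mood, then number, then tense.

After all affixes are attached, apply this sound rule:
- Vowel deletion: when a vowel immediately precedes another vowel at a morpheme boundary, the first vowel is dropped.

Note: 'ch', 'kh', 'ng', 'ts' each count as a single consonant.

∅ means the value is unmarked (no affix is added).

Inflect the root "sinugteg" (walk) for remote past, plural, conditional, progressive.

sinugtegontiting

Attach aspect progressive -i → sinugtegi.
Attach mood conditional -on → sinugtegion.
Attach number plural -ti → sinugtegionti.
Attach tense remote past -ting → sinugtegiontiting.
Apply vowel deletion: sinugtegiontiting → sinugtegontiting.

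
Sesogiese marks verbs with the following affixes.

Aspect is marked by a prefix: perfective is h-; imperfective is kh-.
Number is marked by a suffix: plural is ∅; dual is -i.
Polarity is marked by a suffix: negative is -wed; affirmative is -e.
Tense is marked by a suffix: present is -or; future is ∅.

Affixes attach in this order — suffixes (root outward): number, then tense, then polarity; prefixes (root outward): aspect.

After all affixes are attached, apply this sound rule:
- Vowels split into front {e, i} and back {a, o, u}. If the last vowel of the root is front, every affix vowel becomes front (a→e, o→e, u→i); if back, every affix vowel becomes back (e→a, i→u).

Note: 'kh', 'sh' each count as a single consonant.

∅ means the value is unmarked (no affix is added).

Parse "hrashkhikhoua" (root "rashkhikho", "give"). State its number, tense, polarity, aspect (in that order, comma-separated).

dual, future, affirmative, perfective

Segment: h-rashkhikho-i-e.
number: -i → dual.
tense: ∅ → future.
polarity: -e → affirmative.
aspect: h- → perfective.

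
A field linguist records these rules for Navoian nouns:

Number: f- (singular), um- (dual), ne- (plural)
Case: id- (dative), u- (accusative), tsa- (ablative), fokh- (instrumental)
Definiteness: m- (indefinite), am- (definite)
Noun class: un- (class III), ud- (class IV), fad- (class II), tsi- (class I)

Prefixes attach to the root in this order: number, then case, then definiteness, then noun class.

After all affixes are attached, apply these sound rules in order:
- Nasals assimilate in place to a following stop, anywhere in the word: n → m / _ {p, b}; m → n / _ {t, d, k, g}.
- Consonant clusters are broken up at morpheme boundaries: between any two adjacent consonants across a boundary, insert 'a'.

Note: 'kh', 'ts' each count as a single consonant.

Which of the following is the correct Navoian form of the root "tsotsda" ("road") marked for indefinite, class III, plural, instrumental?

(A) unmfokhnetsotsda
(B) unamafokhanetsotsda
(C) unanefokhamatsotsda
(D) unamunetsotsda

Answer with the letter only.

B

Attach number plural ne- → netsotsda.
Attach case instrumental fokh- → fokhnetsotsda.
Attach definiteness indefinite m- → mfokhnetsotsda.
Attach noun class class III un- → unmfokhnetsotsda.
Nasal assimilation: no change.
Apply epenthesis: unmfokhnetsotsda → unamafokhanetsotsda.
So the correct form is unamafokhanetsotsda, option (B).
(A) unmfokhnetsotsda is wrong: it fails to apply the sound rule(s).
(D) unamunetsotsda is wrong: it uses accusative instead of instrumental for case.
(C) unanefokhamatsotsda is wrong: it has the affixes in the wrong order.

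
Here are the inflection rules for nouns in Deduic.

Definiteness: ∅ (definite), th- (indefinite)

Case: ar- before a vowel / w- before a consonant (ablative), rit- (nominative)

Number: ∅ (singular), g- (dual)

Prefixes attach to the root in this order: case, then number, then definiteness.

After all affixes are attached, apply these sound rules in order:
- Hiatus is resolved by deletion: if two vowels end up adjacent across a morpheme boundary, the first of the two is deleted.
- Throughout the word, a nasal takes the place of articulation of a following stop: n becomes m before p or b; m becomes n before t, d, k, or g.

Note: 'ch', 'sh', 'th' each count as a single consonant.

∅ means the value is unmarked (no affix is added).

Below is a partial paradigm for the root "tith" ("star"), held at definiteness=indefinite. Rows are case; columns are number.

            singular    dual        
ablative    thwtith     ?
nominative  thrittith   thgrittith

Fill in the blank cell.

thgwtith

Attach case ablative w- (before consonant 't') → wtith.
Attach number dual g- → gwtith.
Attach definiteness indefinite th- → thgwtith.
Vowel deletion: no change.
Nasal assimilation: no change.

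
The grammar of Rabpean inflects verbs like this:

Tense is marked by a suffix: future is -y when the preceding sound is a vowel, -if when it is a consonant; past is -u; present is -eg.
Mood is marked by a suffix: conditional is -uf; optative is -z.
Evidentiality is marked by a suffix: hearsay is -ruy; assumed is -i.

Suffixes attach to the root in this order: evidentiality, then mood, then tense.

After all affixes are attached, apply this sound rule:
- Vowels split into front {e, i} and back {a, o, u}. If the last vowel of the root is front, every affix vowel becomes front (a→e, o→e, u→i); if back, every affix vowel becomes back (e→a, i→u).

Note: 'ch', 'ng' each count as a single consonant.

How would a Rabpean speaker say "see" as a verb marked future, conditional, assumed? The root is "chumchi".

chumchiiifif

Attach evidentiality assumed -i → chumchii.
Attach mood conditional -uf → chumchiiuf.
Attach tense future -if (after consonant 'f') → chumchiiufif.
Apply vowel harmony: chumchiiufif → chumchiiifif.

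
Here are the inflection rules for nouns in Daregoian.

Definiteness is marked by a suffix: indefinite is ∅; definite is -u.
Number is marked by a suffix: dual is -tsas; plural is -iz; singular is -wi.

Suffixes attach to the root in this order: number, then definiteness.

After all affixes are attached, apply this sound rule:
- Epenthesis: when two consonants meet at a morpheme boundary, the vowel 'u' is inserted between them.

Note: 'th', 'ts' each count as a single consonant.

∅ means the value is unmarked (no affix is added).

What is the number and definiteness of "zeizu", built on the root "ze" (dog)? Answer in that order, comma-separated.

Segment: ze-iz-u.
number: -iz → plural.
definiteness: -u → definite.

plural, definite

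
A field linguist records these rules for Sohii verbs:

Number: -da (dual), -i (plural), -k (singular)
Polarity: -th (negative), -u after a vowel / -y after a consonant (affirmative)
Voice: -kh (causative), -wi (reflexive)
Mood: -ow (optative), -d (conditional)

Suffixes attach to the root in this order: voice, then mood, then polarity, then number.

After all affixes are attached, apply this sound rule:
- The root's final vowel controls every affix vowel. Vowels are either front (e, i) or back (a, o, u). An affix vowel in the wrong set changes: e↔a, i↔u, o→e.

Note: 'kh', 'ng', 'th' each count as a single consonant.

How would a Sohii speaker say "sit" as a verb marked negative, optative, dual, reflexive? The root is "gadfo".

gadfowuowthda

Attach voice reflexive -wi → gadfowi.
Attach mood optative -ow → gadfowiow.
Attach polarity negative -th → gadfowiowth.
Attach number dual -da → gadfowiowthda.
Apply vowel harmony: gadfowiowthda → gadfowuowthda.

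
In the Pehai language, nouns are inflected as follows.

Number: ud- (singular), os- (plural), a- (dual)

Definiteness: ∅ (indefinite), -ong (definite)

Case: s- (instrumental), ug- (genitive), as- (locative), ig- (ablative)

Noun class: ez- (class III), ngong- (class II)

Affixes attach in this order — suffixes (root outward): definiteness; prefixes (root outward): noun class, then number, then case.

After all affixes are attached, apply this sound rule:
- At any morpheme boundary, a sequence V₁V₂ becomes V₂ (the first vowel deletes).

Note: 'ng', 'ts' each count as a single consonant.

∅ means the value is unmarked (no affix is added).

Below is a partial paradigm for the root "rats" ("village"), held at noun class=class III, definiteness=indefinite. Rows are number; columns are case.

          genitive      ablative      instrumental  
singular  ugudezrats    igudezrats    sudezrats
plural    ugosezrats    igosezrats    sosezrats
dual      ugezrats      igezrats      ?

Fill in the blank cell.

sezrats

Attach noun class class III ez- → ezrats.
Attach number dual a- → aezrats.
definiteness = indefinite: zero marking, form stays aezrats.
Attach case instrumental s- → saezrats.
Apply vowel deletion: saezrats → sezrats.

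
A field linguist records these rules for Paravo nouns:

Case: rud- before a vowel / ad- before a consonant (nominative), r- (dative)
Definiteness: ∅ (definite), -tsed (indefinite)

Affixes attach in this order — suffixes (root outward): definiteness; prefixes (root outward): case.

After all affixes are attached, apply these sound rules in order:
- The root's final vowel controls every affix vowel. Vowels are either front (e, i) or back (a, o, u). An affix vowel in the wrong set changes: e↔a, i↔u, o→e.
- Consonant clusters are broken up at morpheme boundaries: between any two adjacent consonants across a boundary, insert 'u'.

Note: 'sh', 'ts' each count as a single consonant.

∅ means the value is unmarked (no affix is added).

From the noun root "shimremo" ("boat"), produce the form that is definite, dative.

Attach case dative r- → rshimremo.
definiteness = definite: zero marking, form stays rshimremo.
Vowel harmony: no change.
Apply epenthesis: rshimremo → rushimremo.

rushimremo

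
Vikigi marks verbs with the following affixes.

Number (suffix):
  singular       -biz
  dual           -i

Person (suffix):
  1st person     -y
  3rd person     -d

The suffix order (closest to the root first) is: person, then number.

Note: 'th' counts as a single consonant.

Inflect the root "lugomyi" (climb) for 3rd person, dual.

lugomyidi

Attach person 3rd person -d → lugomyid.
Attach number dual -i → lugomyidi.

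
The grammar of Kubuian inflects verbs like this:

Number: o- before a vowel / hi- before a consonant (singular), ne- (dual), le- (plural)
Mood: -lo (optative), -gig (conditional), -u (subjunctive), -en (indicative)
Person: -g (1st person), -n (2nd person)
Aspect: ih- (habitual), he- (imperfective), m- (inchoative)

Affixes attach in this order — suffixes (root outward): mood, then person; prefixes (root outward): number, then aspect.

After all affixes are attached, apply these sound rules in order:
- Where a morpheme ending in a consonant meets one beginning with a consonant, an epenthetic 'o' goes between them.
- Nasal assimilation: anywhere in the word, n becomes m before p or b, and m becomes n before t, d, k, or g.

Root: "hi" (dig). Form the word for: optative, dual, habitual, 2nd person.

Attach mood optative -lo → hilo.
Attach number dual ne- → nehilo.
Attach aspect habitual ih- → ihnehilo.
Attach person 2nd person -n → ihnehilon.
Apply epenthesis: ihnehilon → ihonehilon.
Nasal assimilation: no change.

ihonehilon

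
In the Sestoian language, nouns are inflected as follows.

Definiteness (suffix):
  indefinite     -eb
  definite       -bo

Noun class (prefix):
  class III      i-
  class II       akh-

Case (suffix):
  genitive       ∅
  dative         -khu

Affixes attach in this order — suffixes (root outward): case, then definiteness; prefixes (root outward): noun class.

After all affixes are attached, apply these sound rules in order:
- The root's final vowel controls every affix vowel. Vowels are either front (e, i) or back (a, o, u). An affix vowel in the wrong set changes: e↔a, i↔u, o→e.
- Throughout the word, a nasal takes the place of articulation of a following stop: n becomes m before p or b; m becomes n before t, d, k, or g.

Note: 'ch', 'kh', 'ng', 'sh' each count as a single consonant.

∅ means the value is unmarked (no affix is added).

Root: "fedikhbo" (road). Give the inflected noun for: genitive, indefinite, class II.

case = genitive: zero marking, form stays fedikhbo.
Attach definiteness indefinite -eb → fedikhboeb.
Attach noun class class II akh- → akhfedikhboeb.
Apply vowel harmony: akhfedikhboeb → akhfedikhboab.
Nasal assimilation: no change.

akhfedikhboab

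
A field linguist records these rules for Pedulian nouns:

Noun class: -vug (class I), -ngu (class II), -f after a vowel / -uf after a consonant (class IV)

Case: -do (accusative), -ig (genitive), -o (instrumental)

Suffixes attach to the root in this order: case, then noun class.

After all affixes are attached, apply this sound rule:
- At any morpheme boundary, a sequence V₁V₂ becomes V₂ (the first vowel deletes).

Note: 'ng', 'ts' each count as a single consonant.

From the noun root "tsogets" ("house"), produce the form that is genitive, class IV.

tsogetsiguf

Attach case genitive -ig → tsogetsig.
Attach noun class class IV -uf (after consonant 'g') → tsogetsiguf.
Vowel deletion: no change.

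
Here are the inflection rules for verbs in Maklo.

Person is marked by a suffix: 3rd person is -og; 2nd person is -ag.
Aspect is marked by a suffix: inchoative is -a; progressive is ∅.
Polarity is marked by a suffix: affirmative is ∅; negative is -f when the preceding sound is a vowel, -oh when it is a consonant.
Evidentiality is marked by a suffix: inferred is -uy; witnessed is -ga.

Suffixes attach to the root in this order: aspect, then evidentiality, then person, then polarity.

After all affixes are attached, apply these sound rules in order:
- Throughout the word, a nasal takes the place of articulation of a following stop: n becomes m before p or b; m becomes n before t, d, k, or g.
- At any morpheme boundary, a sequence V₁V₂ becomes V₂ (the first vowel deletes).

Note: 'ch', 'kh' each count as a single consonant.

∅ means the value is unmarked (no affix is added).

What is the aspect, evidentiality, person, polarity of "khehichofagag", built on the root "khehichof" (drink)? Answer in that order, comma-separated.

inchoative, witnessed, 2nd person, affirmative

Segment: khehichof-a-ga-ag.
aspect: -a → inchoative.
evidentiality: -ga → witnessed.
person: -ag → 2nd person.
polarity: ∅ → affirmative.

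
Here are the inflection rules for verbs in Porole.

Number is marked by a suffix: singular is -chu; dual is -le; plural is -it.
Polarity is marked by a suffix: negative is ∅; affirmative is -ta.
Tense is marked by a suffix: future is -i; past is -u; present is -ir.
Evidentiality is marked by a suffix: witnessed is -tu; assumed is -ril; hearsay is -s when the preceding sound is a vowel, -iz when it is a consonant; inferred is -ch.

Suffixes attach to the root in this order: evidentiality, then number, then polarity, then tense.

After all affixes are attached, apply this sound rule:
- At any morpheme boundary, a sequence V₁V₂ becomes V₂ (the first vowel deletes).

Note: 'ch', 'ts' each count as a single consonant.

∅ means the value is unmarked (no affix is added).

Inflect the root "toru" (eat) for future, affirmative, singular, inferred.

toruchchuti

Attach evidentiality inferred -ch → toruch.
Attach number singular -chu → toruchchu.
Attach polarity affirmative -ta → toruchchuta.
Attach tense future -i → toruchchutai.
Apply vowel deletion: toruchchutai → toruchchuti.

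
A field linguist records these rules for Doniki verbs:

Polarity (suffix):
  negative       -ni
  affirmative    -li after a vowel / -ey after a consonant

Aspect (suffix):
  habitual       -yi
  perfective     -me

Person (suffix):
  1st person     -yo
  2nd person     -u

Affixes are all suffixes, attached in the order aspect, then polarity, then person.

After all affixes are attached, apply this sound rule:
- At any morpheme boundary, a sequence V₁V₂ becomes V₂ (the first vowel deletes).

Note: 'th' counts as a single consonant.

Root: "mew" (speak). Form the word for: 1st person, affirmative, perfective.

Attach aspect perfective -me → mewme.
Attach polarity affirmative -li (after vowel 'e') → mewmeli.
Attach person 1st person -yo → mewmeliyo.
Vowel deletion: no change.

mewmeliyo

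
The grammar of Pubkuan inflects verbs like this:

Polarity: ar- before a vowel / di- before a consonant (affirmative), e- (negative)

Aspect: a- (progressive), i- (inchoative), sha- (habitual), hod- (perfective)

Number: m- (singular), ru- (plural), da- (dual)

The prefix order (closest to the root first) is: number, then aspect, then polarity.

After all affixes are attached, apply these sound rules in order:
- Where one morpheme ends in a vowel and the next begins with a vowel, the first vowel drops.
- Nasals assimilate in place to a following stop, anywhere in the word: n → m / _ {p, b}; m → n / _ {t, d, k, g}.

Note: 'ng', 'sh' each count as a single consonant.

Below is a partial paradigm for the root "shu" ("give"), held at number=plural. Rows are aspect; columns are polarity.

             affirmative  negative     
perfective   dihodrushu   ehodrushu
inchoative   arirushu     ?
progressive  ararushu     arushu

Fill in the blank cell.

Attach number plural ru- → rushu.
Attach aspect inchoative i- → irushu.
Attach polarity negative e- → eirushu.
Apply vowel deletion: eirushu → irushu.
Nasal assimilation: no change.

irushu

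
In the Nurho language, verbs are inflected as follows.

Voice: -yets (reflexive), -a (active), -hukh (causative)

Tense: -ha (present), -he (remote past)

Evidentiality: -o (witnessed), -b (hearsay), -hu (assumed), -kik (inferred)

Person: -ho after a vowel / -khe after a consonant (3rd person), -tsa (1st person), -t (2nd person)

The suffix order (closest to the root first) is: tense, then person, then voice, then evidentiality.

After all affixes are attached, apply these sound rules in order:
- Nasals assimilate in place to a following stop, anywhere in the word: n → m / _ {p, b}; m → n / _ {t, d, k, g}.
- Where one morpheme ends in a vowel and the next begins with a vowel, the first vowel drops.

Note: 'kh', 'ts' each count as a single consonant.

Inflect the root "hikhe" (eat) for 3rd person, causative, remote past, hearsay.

hikhehehohukhb

Attach tense remote past -he → hikhehe.
Attach person 3rd person -ho (after vowel 'e') → hikheheho.
Attach voice causative -hukh → hikhehehohukh.
Attach evidentiality hearsay -b → hikhehehohukhb.
Nasal assimilation: no change.
Vowel deletion: no change.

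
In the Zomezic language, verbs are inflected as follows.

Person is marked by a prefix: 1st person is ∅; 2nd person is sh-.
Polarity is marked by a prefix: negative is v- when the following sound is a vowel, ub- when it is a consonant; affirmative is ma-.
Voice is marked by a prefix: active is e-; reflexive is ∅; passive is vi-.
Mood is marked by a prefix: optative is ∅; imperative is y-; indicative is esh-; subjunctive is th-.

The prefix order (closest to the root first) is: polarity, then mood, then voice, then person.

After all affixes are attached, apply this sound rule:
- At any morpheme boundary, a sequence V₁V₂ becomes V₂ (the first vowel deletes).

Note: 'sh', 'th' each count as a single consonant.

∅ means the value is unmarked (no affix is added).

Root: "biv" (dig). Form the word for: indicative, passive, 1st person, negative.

Attach polarity negative ub- (before consonant 'b') → ubbiv.
Attach mood indicative esh- → eshubbiv.
Attach voice passive vi- → vieshubbiv.
person = 1st person: zero marking, form stays vieshubbiv.
Apply vowel deletion: vieshubbiv → veshubbiv.

veshubbiv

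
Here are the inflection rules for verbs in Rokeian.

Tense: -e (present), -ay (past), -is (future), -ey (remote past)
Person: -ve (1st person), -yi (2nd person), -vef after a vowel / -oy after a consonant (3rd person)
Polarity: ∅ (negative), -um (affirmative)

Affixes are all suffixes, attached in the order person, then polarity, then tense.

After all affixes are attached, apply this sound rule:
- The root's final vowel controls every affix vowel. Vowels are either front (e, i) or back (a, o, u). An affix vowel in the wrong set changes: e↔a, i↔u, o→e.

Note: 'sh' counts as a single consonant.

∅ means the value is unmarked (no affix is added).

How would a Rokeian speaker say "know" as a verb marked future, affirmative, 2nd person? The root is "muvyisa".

Attach person 2nd person -yi → muvyisayi.
Attach polarity affirmative -um → muvyisayium.
Attach tense future -is → muvyisayiumis.
Apply vowel harmony: muvyisayiumis → muvyisayuumus.

muvyisayuumus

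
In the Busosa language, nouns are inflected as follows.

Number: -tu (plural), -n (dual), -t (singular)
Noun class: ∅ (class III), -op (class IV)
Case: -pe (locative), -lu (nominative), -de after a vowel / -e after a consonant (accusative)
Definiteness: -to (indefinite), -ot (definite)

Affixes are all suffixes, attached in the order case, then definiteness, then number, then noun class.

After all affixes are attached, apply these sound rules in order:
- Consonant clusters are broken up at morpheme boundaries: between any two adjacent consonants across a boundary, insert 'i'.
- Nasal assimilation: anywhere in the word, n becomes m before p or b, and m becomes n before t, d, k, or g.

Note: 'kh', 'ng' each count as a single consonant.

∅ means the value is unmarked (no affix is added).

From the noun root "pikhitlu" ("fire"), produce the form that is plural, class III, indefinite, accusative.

pikhitludetotu

Attach case accusative -de (after vowel 'u') → pikhitlude.
Attach definiteness indefinite -to → pikhitludeto.
Attach number plural -tu → pikhitludetotu.
noun class = class III: zero marking, form stays pikhitludetotu.
Epenthesis: no change.
Nasal assimilation: no change.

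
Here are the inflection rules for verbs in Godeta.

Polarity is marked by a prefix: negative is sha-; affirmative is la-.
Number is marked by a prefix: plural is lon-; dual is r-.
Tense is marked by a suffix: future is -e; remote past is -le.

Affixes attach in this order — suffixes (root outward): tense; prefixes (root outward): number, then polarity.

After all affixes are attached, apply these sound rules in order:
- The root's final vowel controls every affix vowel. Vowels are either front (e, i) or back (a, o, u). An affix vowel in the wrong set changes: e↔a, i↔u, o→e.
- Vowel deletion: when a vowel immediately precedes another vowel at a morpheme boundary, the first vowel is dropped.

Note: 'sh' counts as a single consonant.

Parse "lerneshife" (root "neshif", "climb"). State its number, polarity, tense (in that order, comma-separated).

dual, affirmative, future

Segment: la-r-neshif-e.
number: r- → dual.
polarity: la- → affirmative.
tense: -e → future.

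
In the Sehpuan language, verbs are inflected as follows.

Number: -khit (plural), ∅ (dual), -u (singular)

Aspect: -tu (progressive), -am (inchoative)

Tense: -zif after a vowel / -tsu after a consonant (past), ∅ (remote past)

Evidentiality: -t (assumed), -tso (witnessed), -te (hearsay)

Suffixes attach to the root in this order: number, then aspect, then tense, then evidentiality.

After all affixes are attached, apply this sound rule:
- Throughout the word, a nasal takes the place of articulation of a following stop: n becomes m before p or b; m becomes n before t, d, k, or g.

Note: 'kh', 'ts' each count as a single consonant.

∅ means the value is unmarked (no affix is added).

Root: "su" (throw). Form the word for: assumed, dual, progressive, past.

number = dual: zero marking, form stays su.
Attach aspect progressive -tu → sutu.
Attach tense past -zif (after vowel 'u') → sutuzif.
Attach evidentiality assumed -t → sutuzift.
Nasal assimilation: no change.

sutuzift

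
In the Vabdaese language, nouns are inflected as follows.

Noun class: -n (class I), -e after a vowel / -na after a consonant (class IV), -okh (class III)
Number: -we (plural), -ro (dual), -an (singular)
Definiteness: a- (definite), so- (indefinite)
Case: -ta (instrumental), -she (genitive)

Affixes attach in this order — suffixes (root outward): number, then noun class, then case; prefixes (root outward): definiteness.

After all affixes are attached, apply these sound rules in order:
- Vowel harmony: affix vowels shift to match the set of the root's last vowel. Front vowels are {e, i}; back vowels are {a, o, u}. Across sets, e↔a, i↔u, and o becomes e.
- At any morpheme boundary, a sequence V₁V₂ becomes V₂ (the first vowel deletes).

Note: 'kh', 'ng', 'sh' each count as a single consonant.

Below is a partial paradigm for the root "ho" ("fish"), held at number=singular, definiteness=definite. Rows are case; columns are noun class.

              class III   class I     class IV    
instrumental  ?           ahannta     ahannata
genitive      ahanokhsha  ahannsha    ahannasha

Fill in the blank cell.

ahanokhta

Attach number singular -an → hoan.
Attach noun class class III -okh → hoanokh.
Attach case instrumental -ta → hoanokhta.
Attach definiteness definite a- → ahoanokhta.
Vowel harmony: no change.
Apply vowel deletion: ahoanokhta → ahanokhta.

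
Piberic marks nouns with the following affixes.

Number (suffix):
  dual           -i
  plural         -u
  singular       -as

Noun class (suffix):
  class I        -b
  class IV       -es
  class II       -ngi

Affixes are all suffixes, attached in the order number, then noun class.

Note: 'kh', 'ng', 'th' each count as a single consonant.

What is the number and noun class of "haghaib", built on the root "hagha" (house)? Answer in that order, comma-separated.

dual, class I

Segment: hagha-i-b.
number: -i → dual.
noun class: -b → class I.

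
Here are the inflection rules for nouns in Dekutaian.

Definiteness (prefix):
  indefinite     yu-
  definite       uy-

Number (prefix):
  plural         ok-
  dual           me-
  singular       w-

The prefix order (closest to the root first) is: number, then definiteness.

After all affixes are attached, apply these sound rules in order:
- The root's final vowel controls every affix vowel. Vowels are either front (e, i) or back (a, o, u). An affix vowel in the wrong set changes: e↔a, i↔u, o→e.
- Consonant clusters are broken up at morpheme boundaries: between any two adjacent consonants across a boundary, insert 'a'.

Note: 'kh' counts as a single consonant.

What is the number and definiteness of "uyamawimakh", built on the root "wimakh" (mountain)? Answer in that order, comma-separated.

Segment: uy-me-wimakh.
number: me- → dual.
definiteness: uy- → definite.

dual, definite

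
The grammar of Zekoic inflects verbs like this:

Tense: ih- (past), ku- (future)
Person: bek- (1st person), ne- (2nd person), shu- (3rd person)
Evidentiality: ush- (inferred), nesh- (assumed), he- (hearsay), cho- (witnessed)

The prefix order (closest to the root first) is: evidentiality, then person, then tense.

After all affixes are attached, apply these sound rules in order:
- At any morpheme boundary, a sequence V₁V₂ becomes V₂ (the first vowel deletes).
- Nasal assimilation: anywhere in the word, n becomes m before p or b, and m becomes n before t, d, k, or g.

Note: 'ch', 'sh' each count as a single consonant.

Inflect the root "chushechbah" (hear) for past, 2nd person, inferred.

Attach evidentiality inferred ush- → ushchushechbah.
Attach person 2nd person ne- → neushchushechbah.
Attach tense past ih- → ihneushchushechbah.
Apply vowel deletion: ihneushchushechbah → ihnushchushechbah.
Nasal assimilation: no change.

ihnushchushechbah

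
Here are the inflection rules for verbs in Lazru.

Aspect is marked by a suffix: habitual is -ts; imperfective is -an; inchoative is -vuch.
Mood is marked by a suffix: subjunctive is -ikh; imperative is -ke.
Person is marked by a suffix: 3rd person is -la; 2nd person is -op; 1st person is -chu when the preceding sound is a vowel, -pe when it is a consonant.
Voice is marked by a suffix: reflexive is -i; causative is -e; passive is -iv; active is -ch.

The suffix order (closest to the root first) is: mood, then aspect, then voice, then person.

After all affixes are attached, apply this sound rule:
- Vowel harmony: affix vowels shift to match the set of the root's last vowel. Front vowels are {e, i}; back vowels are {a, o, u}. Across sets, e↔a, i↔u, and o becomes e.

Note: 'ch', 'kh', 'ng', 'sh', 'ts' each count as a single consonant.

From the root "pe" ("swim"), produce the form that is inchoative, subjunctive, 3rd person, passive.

peikhvichivle

Attach mood subjunctive -ikh → peikh.
Attach aspect inchoative -vuch → peikhvuch.
Attach voice passive -iv → peikhvuchiv.
Attach person 3rd person -la → peikhvuchivla.
Apply vowel harmony: peikhvuchivla → peikhvichivle.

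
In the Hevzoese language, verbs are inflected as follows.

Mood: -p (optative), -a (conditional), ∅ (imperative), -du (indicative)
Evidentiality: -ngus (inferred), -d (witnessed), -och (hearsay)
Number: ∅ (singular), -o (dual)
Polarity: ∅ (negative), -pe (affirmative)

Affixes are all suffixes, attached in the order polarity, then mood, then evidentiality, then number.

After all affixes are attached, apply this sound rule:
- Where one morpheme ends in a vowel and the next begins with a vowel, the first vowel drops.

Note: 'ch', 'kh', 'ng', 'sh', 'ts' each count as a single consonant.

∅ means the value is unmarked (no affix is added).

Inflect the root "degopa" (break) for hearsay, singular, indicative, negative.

polarity = negative: zero marking, form stays degopa.
Attach mood indicative -du → degopadu.
Attach evidentiality hearsay -och → degopaduoch.
number = singular: zero marking, form stays degopaduoch.
Apply vowel deletion: degopaduoch → degopadoch.

degopadoch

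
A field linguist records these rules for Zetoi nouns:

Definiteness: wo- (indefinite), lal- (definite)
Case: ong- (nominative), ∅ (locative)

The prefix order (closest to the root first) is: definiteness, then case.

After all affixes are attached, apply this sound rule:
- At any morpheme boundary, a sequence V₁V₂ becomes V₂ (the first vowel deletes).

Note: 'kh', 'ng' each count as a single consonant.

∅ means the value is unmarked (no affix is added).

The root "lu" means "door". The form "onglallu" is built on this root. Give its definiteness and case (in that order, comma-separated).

Segment: ong-lal-lu.
definiteness: lal- → definite.
case: ong- → nominative.

definite, nominative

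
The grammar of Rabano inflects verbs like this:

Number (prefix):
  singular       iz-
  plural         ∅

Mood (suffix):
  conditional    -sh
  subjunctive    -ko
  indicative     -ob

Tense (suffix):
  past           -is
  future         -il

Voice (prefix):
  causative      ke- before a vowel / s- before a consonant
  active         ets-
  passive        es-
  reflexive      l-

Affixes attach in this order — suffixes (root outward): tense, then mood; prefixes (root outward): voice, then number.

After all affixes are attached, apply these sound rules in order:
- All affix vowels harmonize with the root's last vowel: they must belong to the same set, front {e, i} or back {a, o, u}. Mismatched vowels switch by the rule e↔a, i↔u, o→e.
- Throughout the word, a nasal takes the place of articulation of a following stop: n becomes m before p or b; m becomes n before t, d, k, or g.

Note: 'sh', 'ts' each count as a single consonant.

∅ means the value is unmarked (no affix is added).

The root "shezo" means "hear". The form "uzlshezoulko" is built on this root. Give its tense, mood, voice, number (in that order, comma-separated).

future, subjunctive, reflexive, singular

Segment: iz-l-shezo-il-ko.
tense: -il → future.
mood: -ko → subjunctive.
voice: l- → reflexive.
number: iz- → singular.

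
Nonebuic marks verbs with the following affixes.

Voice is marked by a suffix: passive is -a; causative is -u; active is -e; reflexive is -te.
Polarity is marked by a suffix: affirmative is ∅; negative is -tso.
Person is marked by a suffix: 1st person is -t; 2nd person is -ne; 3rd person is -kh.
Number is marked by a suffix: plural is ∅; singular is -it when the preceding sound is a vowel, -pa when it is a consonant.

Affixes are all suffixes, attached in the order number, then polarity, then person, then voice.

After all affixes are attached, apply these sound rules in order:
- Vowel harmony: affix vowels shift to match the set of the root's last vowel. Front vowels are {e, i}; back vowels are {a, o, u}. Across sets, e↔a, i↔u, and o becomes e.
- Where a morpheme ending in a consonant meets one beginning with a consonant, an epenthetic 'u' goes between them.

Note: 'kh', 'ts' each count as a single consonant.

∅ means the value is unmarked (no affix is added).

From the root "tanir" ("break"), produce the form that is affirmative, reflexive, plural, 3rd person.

tanirukhute

number = plural: zero marking, form stays tanir.
polarity = affirmative: zero marking, form stays tanir.
Attach person 3rd person -kh → tanirkh.
Attach voice reflexive -te → tanirkhte.
Vowel harmony: no change.
Apply epenthesis: tanirkhte → tanirukhute.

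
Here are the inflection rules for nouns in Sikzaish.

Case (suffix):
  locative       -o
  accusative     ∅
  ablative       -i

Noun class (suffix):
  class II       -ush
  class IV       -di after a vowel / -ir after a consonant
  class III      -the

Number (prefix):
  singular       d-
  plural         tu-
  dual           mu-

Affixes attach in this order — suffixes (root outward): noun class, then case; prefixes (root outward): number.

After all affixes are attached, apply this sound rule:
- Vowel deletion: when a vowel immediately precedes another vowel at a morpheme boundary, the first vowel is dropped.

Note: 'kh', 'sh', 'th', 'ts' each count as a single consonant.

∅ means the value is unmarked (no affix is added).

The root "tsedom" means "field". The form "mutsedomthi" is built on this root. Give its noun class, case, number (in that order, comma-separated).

Segment: mu-tsedom-the-i.
noun class: -the → class III.
case: -i → ablative.
number: mu- → dual.

class III, ablative, dual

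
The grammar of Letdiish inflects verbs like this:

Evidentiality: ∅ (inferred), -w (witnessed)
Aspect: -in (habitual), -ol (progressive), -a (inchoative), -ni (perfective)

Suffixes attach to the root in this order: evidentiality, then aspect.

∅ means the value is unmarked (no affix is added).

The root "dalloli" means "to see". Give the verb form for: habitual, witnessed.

dalloliwin

Attach evidentiality witnessed -w → dalloliw.
Attach aspect habitual -in → dalloliwin.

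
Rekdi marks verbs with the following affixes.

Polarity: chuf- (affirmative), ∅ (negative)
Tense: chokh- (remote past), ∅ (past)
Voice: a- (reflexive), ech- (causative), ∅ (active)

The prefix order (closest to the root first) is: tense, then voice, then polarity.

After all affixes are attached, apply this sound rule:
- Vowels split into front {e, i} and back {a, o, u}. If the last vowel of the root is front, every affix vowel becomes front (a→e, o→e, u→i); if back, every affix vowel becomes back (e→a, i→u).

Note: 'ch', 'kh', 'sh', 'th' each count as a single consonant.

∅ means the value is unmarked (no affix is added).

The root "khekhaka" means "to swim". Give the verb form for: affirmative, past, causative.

tense = past: zero marking, form stays khekhaka.
Attach voice causative ech- → echkhekhaka.
Attach polarity affirmative chuf- → chufechkhekhaka.
Apply vowel harmony: chufechkhekhaka → chufachkhekhaka.

chufachkhekhaka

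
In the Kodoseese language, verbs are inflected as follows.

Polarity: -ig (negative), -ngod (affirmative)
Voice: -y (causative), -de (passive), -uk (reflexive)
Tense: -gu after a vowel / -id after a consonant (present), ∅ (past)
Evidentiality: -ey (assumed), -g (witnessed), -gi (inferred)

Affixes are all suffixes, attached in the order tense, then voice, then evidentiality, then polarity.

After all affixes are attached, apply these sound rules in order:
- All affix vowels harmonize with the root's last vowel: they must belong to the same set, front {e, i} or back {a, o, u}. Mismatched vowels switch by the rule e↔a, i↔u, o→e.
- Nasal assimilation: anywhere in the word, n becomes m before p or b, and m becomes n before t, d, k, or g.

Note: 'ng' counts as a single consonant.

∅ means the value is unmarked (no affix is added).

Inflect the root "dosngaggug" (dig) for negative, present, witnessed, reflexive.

Attach tense present -id (after consonant 'g') → dosngaggugid.
Attach voice reflexive -uk → dosngaggugiduk.
Attach evidentiality witnessed -g → dosngaggugidukg.
Attach polarity negative -ig → dosngaggugidukgig.
Apply vowel harmony: dosngaggugidukgig → dosngaggugudukgug.
Nasal assimilation: no change.

dosngaggugudukgug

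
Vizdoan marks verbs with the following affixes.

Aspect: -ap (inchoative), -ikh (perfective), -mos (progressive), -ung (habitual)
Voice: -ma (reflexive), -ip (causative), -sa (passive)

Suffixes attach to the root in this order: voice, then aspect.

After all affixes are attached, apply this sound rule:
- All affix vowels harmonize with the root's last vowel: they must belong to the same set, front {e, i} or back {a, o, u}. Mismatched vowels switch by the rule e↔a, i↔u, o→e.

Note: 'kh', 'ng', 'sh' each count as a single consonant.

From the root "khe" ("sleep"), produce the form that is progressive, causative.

kheipmes

Attach voice causative -ip → kheip.
Attach aspect progressive -mos → kheipmos.
Apply vowel harmony: kheipmos → kheipmes.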